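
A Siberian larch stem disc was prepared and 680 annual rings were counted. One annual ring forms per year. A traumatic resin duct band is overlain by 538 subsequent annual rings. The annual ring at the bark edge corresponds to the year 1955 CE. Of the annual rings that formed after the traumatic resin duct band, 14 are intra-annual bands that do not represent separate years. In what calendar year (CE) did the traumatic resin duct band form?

538 annual rings post-date the traumatic resin duct band.
Removing the 14 false annual rings leaves 538 − 14 = 524 true annual rings beyond the traumatic resin duct band.
Counting back 524 years from 1955 CE places the traumatic resin duct band in 1955 − 524 = 1431 CE.

1431 CE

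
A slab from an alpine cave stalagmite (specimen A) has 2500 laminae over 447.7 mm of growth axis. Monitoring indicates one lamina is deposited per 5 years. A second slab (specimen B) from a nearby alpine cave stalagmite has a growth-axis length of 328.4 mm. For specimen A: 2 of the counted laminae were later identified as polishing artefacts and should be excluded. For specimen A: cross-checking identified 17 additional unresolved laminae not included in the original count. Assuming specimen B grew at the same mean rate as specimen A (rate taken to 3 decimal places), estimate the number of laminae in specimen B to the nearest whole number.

Specimen A: adjusted count: 2500 − 2 + 17 = 2515 laminae.
Specimen A: multiplying by 5 years per lamina: 2515 × 5 = 12575 years.
A: Mean rate = 447.7 mm / 12575 years ≈ 0.036 mm/yr.
Specimen B: 328.4 mm / 0.036 mm per year = 9122.22 years; at 5 years per lamina that is 9122.22 / 5 ≈ 1824 laminae.

1824 laminae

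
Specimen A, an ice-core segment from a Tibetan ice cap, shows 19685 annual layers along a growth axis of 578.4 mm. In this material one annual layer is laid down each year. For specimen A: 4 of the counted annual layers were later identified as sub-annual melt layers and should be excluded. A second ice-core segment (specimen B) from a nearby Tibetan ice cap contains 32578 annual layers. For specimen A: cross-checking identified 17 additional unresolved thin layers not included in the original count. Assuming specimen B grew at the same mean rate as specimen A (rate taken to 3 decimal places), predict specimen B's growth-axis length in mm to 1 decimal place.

944.8 mm

Specimen A: adjusted count: 19685 − 4 + 17 = 19698 annual layers.
A: 578.4 mm over 19698 years gives 578.4 / 19698 ≈ 0.029 mm/year.
Length of B = 0.029 × 32578 = 944.8 mm.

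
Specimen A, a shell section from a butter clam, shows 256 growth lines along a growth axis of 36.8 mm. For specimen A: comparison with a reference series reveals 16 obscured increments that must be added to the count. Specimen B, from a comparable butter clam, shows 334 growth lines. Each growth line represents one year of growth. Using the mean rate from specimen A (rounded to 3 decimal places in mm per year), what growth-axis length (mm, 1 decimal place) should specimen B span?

Specimen A: adjusted count: 256 + 16 = 272 growth lines.
A: Mean rate = 36.8 mm / 272 years ≈ 0.135 mm per year.
For B, 0.135 mm/year × 334 years = 45.1 mm.

45.1 mm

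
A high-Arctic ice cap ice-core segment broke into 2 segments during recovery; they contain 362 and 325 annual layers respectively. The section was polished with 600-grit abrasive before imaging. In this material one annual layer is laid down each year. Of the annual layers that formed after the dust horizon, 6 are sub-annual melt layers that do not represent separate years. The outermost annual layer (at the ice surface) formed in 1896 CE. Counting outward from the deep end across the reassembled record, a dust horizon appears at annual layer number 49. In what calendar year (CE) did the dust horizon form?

1264 CE

Total annual layers = 362 + 325 = 687.
Between annual layer 49 and the ice surface there are 687 − 49 = 638 annual layers.
Removing the 6 false annual layers leaves 638 − 6 = 632 true annual layers beyond the dust horizon.
Counting back 632 years from 1896 CE places the dust horizon in 1896 − 632 = 1264 CE.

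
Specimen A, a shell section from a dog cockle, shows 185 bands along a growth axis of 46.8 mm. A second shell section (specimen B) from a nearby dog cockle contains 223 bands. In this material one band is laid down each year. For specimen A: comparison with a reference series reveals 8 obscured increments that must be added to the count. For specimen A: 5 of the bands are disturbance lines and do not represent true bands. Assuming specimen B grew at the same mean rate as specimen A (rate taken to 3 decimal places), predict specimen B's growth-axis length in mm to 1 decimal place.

55.5 mm

Specimen A: after corrections the count is 185 − 5 + 8 = 188 bands.
A: 46.8 mm over 188 years gives 46.8 / 188 ≈ 0.249 mm/yr.
B's length ≈ 0.249 × 223 = 55.5 mm.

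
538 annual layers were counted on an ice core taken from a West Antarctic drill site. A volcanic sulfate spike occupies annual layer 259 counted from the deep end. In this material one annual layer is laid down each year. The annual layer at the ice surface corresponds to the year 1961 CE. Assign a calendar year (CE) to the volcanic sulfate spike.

1682 CE

The volcanic sulfate spike sits at annual layer 259 from the deep end, so 538 − 259 = 279 annual layers formed after it.
The annual layer at the ice surface is 1961 CE, so the volcanic sulfate spike dates to 1961 − 279 = 1682 CE.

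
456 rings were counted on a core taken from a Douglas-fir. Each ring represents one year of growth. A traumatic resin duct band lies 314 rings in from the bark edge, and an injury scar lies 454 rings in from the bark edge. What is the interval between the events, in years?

140 years

454 − 314 = 140 rings lie between the two events.
One ring per year makes the interval 140 years.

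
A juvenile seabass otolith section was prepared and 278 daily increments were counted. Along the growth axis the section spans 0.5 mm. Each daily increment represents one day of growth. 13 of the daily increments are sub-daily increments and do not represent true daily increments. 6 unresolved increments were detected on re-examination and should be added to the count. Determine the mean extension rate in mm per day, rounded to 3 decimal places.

After corrections the count is 278 − 13 + 6 = 271 daily increments.
Mean rate = 0.5 mm / 271 days ≈ 0.002 mm per day.

0.002 mm per day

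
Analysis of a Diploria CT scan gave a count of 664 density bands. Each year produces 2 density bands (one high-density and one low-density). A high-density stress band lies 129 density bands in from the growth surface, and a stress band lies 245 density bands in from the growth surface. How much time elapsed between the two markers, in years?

245 − 129 = 116 density bands lie between the two events.
With 2 density bands per year, 116 / 2 = 58 years.

58 yr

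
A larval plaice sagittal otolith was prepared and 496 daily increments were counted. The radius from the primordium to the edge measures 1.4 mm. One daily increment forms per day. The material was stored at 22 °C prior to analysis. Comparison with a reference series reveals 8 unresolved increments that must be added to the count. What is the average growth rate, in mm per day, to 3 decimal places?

Adjusted count: 496 + 8 = 504 daily increments.
1.4 mm over 504 days gives 1.4 / 504 ≈ 0.003 mm per day.

0.003 mm per day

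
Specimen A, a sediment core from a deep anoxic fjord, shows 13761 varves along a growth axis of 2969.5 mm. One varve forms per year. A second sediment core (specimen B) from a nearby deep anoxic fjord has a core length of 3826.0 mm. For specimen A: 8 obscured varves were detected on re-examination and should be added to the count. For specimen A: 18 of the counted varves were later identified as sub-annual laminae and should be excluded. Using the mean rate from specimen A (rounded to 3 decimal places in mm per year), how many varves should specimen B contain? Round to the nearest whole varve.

17713 varves

Specimen A: correcting the raw count gives 13761 − 18 + 8 = 13751 true varves.
A: Mean rate = 2969.5 mm / 13751 years ≈ 0.216 mm per year.
Specimen B: 3826.0 mm / 0.216 mm per year = 17712.96 years ≈ 17713 varves.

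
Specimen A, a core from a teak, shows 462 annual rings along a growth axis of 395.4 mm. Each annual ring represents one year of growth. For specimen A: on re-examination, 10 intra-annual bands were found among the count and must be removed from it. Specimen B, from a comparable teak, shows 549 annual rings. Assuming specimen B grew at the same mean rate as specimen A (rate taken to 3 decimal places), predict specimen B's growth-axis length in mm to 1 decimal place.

480.4 mm

Specimen A: correcting the raw count gives 462 − 10 = 452 true annual rings.
A: Mean rate = 395.4 mm / 452 years ≈ 0.875 mm per year.
B's length ≈ 0.875 × 549 = 480.4 mm.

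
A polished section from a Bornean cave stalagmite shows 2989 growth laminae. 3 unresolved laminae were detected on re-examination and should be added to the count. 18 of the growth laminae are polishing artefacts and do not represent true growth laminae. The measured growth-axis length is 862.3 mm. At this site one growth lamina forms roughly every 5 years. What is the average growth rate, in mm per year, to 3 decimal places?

Correcting the raw count gives 2989 − 18 + 3 = 2974 true growth laminae.
2974 growth laminae at 5 years each span 2974 × 5 = 14870 years.
Mean rate = 862.3 mm / 14870 years ≈ 0.058 mm per year.

0.058 mm per year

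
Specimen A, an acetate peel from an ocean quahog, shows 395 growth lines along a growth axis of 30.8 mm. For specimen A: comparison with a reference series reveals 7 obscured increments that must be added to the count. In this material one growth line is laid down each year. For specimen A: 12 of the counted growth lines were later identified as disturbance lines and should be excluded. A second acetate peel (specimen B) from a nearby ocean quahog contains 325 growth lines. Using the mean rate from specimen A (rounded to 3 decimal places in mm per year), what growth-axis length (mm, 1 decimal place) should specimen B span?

25.7 mm

Specimen A: true growth line count = 395 − 12 + 7 = 390.
A: 30.8 mm over 390 years gives 30.8 / 390 ≈ 0.079 mm/year.
B's length ≈ 0.079 × 325 = 25.7 mm.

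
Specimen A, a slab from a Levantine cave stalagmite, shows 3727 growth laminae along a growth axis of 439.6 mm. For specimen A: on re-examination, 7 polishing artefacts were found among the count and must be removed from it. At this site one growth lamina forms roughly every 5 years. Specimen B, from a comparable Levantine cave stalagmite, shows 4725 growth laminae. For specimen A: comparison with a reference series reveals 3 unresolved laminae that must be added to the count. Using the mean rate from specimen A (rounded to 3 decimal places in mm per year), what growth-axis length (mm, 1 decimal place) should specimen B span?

Specimen A: correcting the raw count gives 3727 − 7 + 3 = 3723 true growth laminae.
Specimen A: 3723 growth laminae at 5 years each span 3723 × 5 = 18615 years.
A: Mean rate = 439.6 mm / 18615 years ≈ 0.024 mm/yr.
Specimen B: at 5 years per growth lamina, 4725 × 5 = 23625 years. B's length ≈ 0.024 × 23625 = 567.0 mm.

567.0 mm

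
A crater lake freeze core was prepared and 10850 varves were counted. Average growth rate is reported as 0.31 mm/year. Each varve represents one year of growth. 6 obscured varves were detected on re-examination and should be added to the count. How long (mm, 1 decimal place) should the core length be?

Correcting the raw count gives 10850 + 6 = 10856 true varves.
10856 years at 0.31 mm/year gives 0.31 × 10856 = 3365.4 mm.

3365.4 mm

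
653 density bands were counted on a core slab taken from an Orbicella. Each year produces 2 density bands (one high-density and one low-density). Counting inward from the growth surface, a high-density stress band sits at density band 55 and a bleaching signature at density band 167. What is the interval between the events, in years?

56 yr

The two markers are separated by 167 − 55 = 112 density bands.
With 2 density bands per year, 112 / 2 = 56 years.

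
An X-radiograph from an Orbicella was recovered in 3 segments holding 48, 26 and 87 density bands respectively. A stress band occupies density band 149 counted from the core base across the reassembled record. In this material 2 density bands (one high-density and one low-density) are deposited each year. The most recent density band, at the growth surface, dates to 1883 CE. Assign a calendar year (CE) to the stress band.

Total density bands = 48 + 26 + 87 = 161.
The stress band sits at density band 149 from the core base, so 161 − 149 = 12 density bands formed after it.
With 2 density bands per year, 12 / 2 = 6 years.
The density band at the growth surface is 1883 CE, so the stress band dates to 1883 − 6 = 1877 CE.

1877 CE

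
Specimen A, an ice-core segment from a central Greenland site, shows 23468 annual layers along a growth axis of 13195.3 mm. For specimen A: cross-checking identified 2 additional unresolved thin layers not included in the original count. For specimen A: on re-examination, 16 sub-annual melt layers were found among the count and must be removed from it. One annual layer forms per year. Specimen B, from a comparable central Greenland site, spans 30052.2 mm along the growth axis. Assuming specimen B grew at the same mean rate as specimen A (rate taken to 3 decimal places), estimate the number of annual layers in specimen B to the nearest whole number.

53379 annual layers

Specimen A: adjusted count: 23468 − 16 + 2 = 23454 annual layers.
A: Extension rate ≈ 13195.3 / 23454 = 0.563 mm per year.
B spans 30052.2 / 0.563 = 53378.69 years ≈ 53379 annual layers.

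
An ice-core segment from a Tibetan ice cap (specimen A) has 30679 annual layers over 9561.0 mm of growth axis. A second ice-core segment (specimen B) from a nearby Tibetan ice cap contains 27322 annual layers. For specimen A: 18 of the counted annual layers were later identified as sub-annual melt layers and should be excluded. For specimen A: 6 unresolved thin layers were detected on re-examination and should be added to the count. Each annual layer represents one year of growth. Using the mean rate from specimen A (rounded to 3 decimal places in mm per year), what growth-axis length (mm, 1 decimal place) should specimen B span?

Specimen A: true annual layer count = 30679 − 18 + 6 = 30667.
A: Extension rate ≈ 9561.0 / 30667 = 0.312 mm/yr.
For B, 0.312 mm/year × 27322 years = 8524.5 mm.

8524.5 mm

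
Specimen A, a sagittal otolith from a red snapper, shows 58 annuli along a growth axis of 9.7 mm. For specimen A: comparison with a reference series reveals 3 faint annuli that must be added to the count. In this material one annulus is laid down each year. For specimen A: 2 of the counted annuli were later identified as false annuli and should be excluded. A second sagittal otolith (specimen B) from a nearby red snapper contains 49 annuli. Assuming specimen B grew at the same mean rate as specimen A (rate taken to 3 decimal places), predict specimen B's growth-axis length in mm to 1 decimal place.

Specimen A: adjusted count: 58 − 2 + 3 = 59 annuli.
A: Mean rate = 9.7 mm / 59 years ≈ 0.164 mm per year.
B's length ≈ 0.164 × 49 = 8.0 mm.

8.0 mm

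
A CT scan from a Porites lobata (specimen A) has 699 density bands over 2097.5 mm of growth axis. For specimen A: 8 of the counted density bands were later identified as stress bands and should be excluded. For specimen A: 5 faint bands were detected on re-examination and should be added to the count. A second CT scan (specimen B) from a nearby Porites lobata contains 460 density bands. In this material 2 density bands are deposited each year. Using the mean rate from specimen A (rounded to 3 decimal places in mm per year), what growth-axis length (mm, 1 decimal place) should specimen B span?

Specimen A: after corrections the count is 699 − 8 + 5 = 696 density bands.
Specimen A: with 2 density bands per year, 696 / 2 = 348 years.
A: Extension rate ≈ 2097.5 / 348 = 6.027 mm/year.
Specimen B: with 2 density bands per year, 460 / 2 = 230 years. Length of B = 6.027 × 230 = 1386.2 mm.

1386.2 mm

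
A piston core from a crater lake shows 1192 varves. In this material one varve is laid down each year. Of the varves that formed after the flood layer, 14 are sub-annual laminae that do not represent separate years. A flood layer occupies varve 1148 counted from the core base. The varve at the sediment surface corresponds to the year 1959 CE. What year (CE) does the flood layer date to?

1929 CE

Between varve 1148 and the sediment surface there are 1192 − 1148 = 44 varves.
Excluding 14 false varves: 44 − 14 = 30.
Counting back 30 years from 1959 CE places the flood layer in 1959 − 30 = 1929 CE.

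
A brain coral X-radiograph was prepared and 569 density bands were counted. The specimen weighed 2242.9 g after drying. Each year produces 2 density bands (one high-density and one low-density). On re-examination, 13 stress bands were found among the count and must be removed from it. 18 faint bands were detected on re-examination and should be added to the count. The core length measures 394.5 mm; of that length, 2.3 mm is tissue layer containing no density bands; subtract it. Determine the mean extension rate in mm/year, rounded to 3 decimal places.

True density band count = 569 − 13 + 18 = 574.
574 density bands at 2 per year is 574 / 2 = 287 years.
Net length = 394.5 − 2.3 = 392.2 mm.
392.2 mm over 287 years gives 392.2 / 287 ≈ 1.367 mm/year.

1.367 mm/year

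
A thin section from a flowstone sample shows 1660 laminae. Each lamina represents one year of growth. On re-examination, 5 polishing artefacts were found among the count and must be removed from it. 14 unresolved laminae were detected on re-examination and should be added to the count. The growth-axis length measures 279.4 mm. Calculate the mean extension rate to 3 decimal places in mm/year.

0.167 mm/year

After corrections the count is 1660 − 5 + 14 = 1669 laminae.
Extension rate ≈ 279.4 / 1669 = 0.167 mm/year.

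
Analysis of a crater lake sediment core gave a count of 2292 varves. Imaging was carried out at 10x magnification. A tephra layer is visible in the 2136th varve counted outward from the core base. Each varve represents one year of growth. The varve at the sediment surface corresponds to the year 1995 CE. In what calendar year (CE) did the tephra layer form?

1839 CE

The tephra layer sits at varve 2136 from the core base, so 2292 − 2136 = 156 varves formed after it.
1995 − 156 = 1839 CE.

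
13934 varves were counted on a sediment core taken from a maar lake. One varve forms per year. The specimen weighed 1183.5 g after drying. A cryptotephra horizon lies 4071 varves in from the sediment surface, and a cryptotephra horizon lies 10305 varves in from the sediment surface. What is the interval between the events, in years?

6234 yr

Separation: 10305 − 4071 = 6234 varves.
At one varve per year, 6234 years elapsed between them.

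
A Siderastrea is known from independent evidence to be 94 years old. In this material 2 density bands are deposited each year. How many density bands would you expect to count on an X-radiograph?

Expected density bands: 94 × 2 = 188.
So 188 density bands should be present.

188 density bands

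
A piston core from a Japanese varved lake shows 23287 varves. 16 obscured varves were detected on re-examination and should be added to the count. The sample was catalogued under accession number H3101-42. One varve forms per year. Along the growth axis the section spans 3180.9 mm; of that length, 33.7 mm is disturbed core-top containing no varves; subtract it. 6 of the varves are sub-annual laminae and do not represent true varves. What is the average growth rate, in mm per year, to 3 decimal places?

Adjusted count: 23287 − 6 + 16 = 23297 varves.
Net length = 3180.9 − 33.7 = 3147.2 mm.
Mean rate = 3147.2 mm / 23297 years ≈ 0.135 mm per year.

0.135 mm per year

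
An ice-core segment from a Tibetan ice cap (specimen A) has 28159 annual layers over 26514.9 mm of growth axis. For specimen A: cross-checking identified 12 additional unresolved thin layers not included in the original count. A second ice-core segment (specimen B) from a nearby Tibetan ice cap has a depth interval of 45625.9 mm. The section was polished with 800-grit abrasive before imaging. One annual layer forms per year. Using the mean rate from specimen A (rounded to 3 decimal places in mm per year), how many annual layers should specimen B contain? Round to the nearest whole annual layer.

Specimen A: adjusted count: 28159 + 12 = 28171 annual layers.
A: 26514.9 mm over 28171 years gives 26514.9 / 28171 ≈ 0.941 mm/yr.
For B, 45625.9 / 0.941 = 48486.61 years ≈ 48487 annual layers.

48487 annual layers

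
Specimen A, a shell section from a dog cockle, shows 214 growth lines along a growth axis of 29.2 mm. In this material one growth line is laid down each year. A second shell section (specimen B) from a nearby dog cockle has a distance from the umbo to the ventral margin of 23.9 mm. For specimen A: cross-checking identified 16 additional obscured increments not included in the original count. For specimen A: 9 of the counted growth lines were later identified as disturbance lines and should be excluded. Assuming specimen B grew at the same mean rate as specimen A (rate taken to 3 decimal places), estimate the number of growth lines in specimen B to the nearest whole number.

181 growth lines

Specimen A: adjusted count: 214 − 9 + 16 = 221 growth lines.
A: Extension rate ≈ 29.2 / 221 = 0.132 mm/year.
Specimen B: 23.9 mm / 0.132 mm per year = 181.06 years ≈ 181 growth lines.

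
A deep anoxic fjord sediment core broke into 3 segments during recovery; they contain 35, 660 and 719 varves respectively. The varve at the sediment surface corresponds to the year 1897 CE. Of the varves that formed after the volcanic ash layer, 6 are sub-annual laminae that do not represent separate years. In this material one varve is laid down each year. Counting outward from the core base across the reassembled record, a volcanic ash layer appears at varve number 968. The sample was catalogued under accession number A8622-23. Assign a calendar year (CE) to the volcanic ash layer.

1457 CE

Total varves = 35 + 660 + 719 = 1414.
Between varve 968 and the sediment surface there are 1414 − 968 = 446 varves.
Excluding 6 false varves: 446 − 6 = 440.
1897 − 440 = 1457 CE.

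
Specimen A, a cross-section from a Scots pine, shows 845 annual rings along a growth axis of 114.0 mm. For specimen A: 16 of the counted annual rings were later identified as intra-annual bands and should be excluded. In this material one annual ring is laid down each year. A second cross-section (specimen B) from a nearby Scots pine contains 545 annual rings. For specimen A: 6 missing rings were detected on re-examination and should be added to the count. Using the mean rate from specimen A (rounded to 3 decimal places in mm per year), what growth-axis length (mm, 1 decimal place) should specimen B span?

74.7 mm

Specimen A: after corrections the count is 845 − 16 + 6 = 835 annual rings.
A: Extension rate ≈ 114.0 / 835 = 0.137 mm/year.
Length of B = 0.137 × 545 = 74.7 mm.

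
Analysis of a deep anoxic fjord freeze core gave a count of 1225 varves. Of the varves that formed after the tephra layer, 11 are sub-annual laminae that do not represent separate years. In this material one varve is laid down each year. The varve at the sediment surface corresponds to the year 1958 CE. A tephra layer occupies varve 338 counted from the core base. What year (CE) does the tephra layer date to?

1082 CE

The tephra layer sits at varve 338 from the core base, so 1225 − 338 = 887 varves formed after it.
Removing the 11 false varves leaves 887 − 11 = 876 true varves beyond the tephra layer.
Counting back 876 years from 1958 CE places the tephra layer in 1958 − 876 = 1082 CE.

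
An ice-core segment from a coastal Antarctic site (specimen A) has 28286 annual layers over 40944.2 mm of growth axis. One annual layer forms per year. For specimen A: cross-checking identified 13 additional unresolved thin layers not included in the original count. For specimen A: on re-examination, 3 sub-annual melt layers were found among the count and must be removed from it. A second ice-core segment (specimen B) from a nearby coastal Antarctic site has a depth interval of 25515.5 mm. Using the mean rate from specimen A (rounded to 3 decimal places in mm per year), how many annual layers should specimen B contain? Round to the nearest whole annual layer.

Specimen A: adjusted count: 28286 − 3 + 13 = 28296 annual layers.
A: Mean rate = 40944.2 mm / 28296 years ≈ 1.447 mm/year.
Specimen B: 25515.5 mm / 1.447 mm per year = 17633.38 years ≈ 17633 annual layers.

17633 annual layers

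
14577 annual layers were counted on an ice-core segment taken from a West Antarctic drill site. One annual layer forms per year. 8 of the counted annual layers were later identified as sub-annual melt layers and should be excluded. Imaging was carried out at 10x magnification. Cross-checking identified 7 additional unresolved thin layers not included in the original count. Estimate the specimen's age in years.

True annual layer count = 14577 − 8 + 7 = 14576.
At one annual layer per year, that is 14576 years.

14576 years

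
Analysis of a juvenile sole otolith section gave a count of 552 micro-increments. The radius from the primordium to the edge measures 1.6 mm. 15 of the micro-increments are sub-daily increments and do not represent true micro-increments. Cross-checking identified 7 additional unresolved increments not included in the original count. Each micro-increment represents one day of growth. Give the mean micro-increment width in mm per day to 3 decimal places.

0.003 mm per day

True micro-increment count = 552 − 15 + 7 = 544.
Extension rate ≈ 1.6 / 544 = 0.003 mm per day.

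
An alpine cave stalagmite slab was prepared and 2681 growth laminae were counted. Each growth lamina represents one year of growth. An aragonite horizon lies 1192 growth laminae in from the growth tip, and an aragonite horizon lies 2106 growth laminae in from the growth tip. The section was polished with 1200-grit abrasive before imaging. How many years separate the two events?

914 years

2106 − 1192 = 914 growth laminae lie between the two events.
At one growth lamina per year, 914 years elapsed between them.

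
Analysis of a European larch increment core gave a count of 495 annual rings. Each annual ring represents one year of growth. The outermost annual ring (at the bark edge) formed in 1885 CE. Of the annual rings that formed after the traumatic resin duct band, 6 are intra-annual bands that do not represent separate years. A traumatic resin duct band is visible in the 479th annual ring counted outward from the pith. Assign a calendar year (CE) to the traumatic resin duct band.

495 − 479 = 16 annual rings lie beyond the traumatic resin duct band toward the bark edge.
Excluding 6 false annual rings: 16 − 6 = 10.
Counting back 10 years from 1885 CE places the traumatic resin duct band in 1885 − 10 = 1875 CE.

1875 CE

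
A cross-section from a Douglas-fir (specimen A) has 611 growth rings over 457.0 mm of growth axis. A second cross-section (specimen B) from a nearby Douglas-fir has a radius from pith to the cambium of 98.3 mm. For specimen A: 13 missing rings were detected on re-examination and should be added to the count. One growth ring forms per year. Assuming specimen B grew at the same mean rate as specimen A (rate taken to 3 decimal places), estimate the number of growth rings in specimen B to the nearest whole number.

134 growth rings

Specimen A: after corrections the count is 611 + 13 = 624 growth rings.
A: 457.0 mm over 624 years gives 457.0 / 624 ≈ 0.732 mm per year.
For B, 98.3 / 0.732 = 134.29 years ≈ 134 growth rings.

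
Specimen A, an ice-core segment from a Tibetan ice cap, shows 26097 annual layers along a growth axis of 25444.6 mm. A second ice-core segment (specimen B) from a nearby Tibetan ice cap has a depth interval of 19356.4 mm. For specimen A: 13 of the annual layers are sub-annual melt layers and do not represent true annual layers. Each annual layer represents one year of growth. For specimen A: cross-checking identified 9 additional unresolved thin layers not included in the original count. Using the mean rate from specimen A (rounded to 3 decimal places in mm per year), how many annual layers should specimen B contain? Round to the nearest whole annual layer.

19853 annual layers

Specimen A: adjusted count: 26097 − 13 + 9 = 26093 annual layers.
A: Mean rate = 25444.6 mm / 26093 years ≈ 0.975 mm/year.
For B, 19356.4 / 0.975 = 19852.72 years ≈ 19853 annual layers.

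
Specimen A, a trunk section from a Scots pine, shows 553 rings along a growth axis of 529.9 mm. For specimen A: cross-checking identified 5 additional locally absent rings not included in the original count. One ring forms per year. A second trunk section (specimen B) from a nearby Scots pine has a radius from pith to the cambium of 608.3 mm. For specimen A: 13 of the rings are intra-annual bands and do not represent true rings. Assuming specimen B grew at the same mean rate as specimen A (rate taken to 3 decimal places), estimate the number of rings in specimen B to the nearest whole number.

Specimen A: true ring count = 553 − 13 + 5 = 545.
A: Extension rate ≈ 529.9 / 545 = 0.972 mm per year.
Specimen B: 608.3 mm / 0.972 mm per year = 625.82 years ≈ 626 rings.

626 rings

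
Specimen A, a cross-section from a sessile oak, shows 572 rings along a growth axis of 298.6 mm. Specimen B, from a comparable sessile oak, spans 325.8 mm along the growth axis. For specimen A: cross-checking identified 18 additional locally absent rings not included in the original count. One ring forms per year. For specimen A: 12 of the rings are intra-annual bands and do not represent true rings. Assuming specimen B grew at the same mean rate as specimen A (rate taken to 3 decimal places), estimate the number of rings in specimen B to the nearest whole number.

630 rings

Specimen A: after corrections the count is 572 − 12 + 18 = 578 rings.
A: Mean rate = 298.6 mm / 578 years ≈ 0.517 mm/yr.
Specimen B: 325.8 mm / 0.517 mm per year = 630.17 years ≈ 630 rings.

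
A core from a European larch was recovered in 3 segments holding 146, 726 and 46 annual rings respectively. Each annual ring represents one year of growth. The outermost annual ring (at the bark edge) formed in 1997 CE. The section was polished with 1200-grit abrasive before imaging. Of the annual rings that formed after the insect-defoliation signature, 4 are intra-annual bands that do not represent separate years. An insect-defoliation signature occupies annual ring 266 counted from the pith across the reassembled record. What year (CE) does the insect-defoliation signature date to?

Total annual rings = 146 + 726 + 46 = 918.
918 − 266 = 652 annual rings lie beyond the insect-defoliation signature toward the bark edge.
Removing the 4 false annual rings leaves 652 − 4 = 648 true annual rings beyond the insect-defoliation signature.
The annual ring at the bark edge is 1997 CE, so the insect-defoliation signature dates to 1997 − 648 = 1349 CE.

1349 CE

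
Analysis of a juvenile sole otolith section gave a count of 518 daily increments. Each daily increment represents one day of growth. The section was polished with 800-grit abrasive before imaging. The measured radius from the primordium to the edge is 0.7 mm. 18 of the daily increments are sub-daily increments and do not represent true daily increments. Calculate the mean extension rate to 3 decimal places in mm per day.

After corrections the count is 518 − 18 = 500 daily increments.
Extension rate ≈ 0.7 / 500 = 0.001 mm per day.

0.001 mm per day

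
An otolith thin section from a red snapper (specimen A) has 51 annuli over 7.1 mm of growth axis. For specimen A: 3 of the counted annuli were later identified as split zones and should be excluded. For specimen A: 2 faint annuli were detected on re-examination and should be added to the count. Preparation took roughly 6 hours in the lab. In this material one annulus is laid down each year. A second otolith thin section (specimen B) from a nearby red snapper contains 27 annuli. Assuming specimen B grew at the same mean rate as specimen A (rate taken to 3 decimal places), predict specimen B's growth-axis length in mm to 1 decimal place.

Specimen A: adjusted count: 51 − 3 + 2 = 50 annuli.
A: Extension rate ≈ 7.1 / 50 = 0.142 mm/year.
For B, 0.142 mm/year × 27 years = 3.8 mm.

3.8 mm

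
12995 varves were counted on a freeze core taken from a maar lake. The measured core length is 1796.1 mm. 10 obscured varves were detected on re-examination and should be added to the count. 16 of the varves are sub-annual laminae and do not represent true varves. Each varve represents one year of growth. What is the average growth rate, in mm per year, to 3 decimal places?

0.138 mm per year

Correcting the raw count gives 12995 − 16 + 10 = 12989 true varves.
Extension rate ≈ 1796.1 / 12989 = 0.138 mm per year.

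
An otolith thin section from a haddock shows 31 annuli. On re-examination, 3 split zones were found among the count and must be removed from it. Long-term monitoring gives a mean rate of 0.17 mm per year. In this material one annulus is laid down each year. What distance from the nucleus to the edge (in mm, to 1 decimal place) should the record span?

Adjusted count: 31 − 3 = 28 annuli.
Length ≈ 0.17 × 28 = 4.8 mm.

4.8 mm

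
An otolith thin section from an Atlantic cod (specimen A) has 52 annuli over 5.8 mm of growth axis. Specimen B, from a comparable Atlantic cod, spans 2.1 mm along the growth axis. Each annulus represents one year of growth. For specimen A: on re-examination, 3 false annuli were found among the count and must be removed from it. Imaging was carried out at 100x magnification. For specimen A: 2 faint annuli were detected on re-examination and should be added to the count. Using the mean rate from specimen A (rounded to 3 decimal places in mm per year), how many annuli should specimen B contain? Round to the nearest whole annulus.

Specimen A: correcting the raw count gives 52 − 3 + 2 = 51 true annuli.
A: Extension rate ≈ 5.8 / 51 = 0.114 mm/yr.
Specimen B: 2.1 mm / 0.114 mm per year = 18.42 years ≈ 18 annuli.

18 annuli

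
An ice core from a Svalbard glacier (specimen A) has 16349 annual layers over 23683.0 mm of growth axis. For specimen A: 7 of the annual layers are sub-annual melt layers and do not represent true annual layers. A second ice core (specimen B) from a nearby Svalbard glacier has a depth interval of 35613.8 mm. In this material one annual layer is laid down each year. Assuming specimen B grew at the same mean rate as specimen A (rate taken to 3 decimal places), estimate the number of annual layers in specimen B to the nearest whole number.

Specimen A: true annual layer count = 16349 − 7 = 16342.
A: 23683.0 mm over 16342 years gives 23683.0 / 16342 ≈ 1.449 mm per year.
Specimen B: 35613.8 mm / 1.449 mm per year = 24578.19 years ≈ 24578 annual layers.

24578 annual layers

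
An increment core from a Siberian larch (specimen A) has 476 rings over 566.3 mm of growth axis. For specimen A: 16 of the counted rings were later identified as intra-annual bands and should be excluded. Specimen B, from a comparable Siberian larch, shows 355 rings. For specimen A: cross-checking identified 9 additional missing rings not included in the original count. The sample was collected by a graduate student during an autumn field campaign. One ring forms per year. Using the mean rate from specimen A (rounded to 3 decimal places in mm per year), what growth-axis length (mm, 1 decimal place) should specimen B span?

Specimen A: correcting the raw count gives 476 − 16 + 9 = 469 true rings.
A: 566.3 mm over 469 years gives 566.3 / 469 ≈ 1.207 mm/yr.
For B, 1.207 mm/year × 355 years = 428.5 mm.

428.5 mm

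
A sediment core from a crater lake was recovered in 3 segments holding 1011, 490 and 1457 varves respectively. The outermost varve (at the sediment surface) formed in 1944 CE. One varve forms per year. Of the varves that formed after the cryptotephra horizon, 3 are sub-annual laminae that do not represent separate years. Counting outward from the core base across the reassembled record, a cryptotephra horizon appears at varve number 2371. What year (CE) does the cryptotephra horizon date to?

1360 CE

Total varves = 1011 + 490 + 1457 = 2958.
2958 − 2371 = 587 varves lie beyond the cryptotephra horizon toward the sediment surface.
Removing the 3 false varves leaves 587 − 3 = 584 true varves beyond the cryptotephra horizon.
1944 − 584 = 1360 CE.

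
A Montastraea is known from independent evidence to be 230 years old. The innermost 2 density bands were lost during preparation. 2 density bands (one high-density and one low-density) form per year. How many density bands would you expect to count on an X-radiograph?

230 years at 2 density bands per year gives 230 × 2 = 460 density bands.
460 − 2 missed = 458 density bands expected in the prepared section.

458 density bands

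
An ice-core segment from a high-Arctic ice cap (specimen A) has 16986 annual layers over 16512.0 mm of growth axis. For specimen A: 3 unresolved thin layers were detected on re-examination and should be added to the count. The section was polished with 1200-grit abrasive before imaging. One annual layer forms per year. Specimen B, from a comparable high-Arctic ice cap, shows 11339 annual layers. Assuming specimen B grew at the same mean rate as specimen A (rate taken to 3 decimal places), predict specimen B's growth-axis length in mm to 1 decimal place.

11021.5 mm

Specimen A: after corrections the count is 16986 + 3 = 16989 annual layers.
A: 16512.0 mm over 16989 years gives 16512.0 / 16989 ≈ 0.972 mm/year.
Length of B = 0.972 × 11339 = 11021.5 mm.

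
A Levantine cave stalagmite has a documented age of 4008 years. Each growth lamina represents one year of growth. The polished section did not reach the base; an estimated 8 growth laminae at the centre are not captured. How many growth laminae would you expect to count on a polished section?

One growth lamina per year gives 4008 growth laminae over 4008 years.
4008 − 8 missed = 4000 growth laminae expected in the prepared section.

4000 growth laminae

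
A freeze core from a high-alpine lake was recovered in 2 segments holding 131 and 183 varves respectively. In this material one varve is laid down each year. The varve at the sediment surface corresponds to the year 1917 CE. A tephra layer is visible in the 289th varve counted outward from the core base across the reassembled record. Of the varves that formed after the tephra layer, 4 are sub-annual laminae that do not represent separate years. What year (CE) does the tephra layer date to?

Total varves = 131 + 183 = 314.
Between varve 289 and the sediment surface there are 314 − 289 = 25 varves.
Excluding 4 false varves: 25 − 4 = 21.
The varve at the sediment surface is 1917 CE, so the tephra layer dates to 1917 − 21 = 1896 CE.

1896 CE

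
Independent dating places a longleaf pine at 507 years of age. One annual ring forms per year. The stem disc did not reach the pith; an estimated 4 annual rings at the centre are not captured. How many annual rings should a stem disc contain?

At one annual ring per year, 507 years correspond to 507 annual rings.
Less the 4 uncaptured annual rings: 507 − 4 = 503.

503 annual rings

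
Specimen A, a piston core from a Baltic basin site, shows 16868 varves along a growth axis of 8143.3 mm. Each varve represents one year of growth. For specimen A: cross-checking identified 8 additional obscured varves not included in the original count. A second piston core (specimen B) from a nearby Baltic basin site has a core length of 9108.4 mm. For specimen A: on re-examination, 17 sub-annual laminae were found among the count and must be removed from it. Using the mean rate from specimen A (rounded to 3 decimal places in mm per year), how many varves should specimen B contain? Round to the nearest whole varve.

18858 varves

Specimen A: correcting the raw count gives 16868 − 17 + 8 = 16859 true varves.
A: 8143.3 mm over 16859 years gives 8143.3 / 16859 ≈ 0.483 mm per year.
B spans 9108.4 / 0.483 = 18857.97 years ≈ 18858 varves.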